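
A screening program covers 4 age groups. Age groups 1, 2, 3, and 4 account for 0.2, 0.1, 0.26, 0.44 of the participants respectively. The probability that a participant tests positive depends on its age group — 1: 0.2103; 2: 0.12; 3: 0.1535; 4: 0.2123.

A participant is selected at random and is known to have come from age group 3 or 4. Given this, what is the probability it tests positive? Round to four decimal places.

P(T|S) ≈ 0.1905

Let S = {3, 4}.
P(S) = 0.26 + 0.44 = 0.7.
P(T ∩ S) = 0.1535·0.26 + 0.2123·0.44 = 0.03991 + 0.093412 = 0.133322.
P(T | S) = 0.133322 / 0.7 = 0.190460…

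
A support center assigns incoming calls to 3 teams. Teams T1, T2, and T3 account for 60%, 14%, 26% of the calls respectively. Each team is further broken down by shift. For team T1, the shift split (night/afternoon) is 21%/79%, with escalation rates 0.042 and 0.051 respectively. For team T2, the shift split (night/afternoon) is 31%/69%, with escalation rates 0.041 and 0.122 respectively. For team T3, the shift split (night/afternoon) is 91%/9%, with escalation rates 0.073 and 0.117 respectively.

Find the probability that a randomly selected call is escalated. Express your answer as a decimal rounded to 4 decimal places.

P(E) ≈ 0.0630

P(E|T1) = 0.21·0.042 + 0.79·0.051 = 0.00882 + 0.04029 = 0.04911
P(E|T2) = 0.31·0.041 + 0.69·0.122 = 0.01271 + 0.08418 = 0.09689
P(E|T3) = 0.91·0.073 + 0.09·0.117 = 0.06643 + 0.01053 = 0.07696
By total probability over the outer partition,
P(E) = 0.6·0.04911 + 0.14·0.09689 + 0.26·0.07696
      = 0.029466 + 0.0135646 + 0.0200096 = 0.0630402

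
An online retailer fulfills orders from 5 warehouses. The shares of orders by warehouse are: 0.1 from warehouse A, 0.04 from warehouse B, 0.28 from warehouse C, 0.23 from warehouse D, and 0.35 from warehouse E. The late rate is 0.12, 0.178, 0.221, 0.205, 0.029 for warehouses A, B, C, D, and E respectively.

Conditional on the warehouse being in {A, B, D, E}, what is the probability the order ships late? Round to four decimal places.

Let S = {A, B, D, E}.
P(S) = 0.1 + 0.04 + 0.23 + 0.35 = 0.72.
P(L ∩ S) = 0.12·0.1 + 0.178·0.04 + 0.205·0.23 + 0.029·0.35 = 0.012 + 0.00712 + 0.04715 + 0.01015 = 0.07642.
P(L | S) = 0.07642 / 0.72 = 0.106139…

0.1061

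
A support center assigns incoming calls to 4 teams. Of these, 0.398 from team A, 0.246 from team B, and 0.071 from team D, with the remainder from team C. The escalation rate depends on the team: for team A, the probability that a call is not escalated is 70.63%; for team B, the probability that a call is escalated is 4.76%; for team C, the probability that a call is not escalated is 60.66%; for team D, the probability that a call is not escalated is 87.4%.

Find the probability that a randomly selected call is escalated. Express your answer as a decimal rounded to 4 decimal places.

P(E) ≈ 0.2497

P(C) = 1 − (0.398 + 0.246 + 0.071) = 0.285.
P(E|A) = 1 − 0.7063 = 0.2937.
P(E|C) = 1 − 0.6066 = 0.3934.
P(E|D) = 1 − 0.874 = 0.126.
P(E) = P(E|A)·P(A) + P(E|B)·P(B) + P(E|C)·P(C) + P(E|D)·P(D)
      = 0.2937·0.398 + 0.0476·0.246 + 0.3934·0.285 + 0.126·0.071
      = 0.1168926 + 0.0117096 + 0.112119 + 0.008946 = 0.2496672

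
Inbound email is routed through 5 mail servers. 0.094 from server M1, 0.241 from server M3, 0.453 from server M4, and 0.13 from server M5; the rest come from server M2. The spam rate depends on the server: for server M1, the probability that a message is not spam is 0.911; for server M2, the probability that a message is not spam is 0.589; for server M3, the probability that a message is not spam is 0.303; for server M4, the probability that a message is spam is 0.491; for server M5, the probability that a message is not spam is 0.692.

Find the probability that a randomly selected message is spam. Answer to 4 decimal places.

0.4725

P(M2) = 1 − (0.094 + 0.241 + 0.453 + 0.13) = 0.082.
P(S|M1) = 1 − 0.911 = 0.089.
P(S|M2) = 1 − 0.589 = 0.411.
P(S|M3) = 1 − 0.303 = 0.697.
P(S|M5) = 1 − 0.692 = 0.308.
Using total probability over the partition,
P(S) = P(S|M1)·P(M1) + P(S|M2)·P(M2) + P(S|M3)·P(M3) + P(S|M4)·P(M4) + P(S|M5)·P(M5)
      = 0.089·0.094 + 0.411·0.082 + 0.697·0.241 + 0.491·0.453 + 0.308·0.13
      = 0.008366 + 0.033702 + 0.167977 + 0.222423 + 0.04004 = 0.472508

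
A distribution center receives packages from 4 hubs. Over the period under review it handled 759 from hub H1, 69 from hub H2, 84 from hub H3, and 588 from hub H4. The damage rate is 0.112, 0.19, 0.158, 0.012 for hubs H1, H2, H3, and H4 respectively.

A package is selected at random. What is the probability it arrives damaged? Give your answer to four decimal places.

Total: 759 + 69 + 84 + 588 = 1500.
P(H1) = 759/1500 = 0.506. P(H2) = 69/1500 = 0.046. P(H3) = 84/1500 = 0.056. P(H4) = 588/1500 = 0.392.
P(D) = P(D|H1)·P(H1) + P(D|H2)·P(H2) + P(D|H3)·P(H3) + P(D|H4)·P(H4)
      = 0.112·0.506 + 0.19·0.046 + 0.158·0.056 + 0.012·0.392
      = 0.056672 + 0.00874 + 0.008848 + 0.004704 = 0.078964

P(D) ≈ 0.0790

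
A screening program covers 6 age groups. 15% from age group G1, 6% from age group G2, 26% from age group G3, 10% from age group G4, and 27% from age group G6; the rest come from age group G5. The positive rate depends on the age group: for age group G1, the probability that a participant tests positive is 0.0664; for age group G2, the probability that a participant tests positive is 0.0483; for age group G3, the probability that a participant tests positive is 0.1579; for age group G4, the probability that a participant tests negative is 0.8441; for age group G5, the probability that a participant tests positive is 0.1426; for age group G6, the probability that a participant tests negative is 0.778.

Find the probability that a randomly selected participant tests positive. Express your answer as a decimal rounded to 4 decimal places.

P(G5) = 1 − (0.15 + 0.06 + 0.26 + 0.1 + 0.27) = 0.16.
P(T|G4) = 1 − 0.8441 = 0.1559.
P(T|G6) = 1 − 0.778 = 0.222.
Using total probability over the partition,
P(T) = P(T|G1)·P(G1) + P(T|G2)·P(G2) + P(T|G3)·P(G3) + P(T|G4)·P(G4) + P(T|G5)·P(G5) + P(T|G6)·P(G6)
      = 0.0664·0.15 + 0.0483·0.06 + 0.1579·0.26 + 0.1559·0.1 + 0.1426·0.16 + 0.222·0.27
      = 0.00996 + 0.002898 + 0.041054 + 0.01559 + 0.022816 + 0.05994 = 0.152258

P(T) ≈ 0.1523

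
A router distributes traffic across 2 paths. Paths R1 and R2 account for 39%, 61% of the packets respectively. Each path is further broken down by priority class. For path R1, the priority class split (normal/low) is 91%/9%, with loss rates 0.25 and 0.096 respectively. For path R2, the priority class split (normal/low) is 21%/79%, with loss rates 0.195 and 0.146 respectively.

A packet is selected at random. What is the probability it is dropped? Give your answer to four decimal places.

P(L) ≈ 0.1874

P(L|R1) = 0.91·0.25 + 0.09·0.096 = 0.2275 + 0.00864 = 0.23614
P(L|R2) = 0.21·0.195 + 0.79·0.146 = 0.04095 + 0.11534 = 0.15629
Then overall,
P(L) = 0.39·0.23614 + 0.61·0.15629
      = 0.0920946 + 0.0953369 = 0.1874315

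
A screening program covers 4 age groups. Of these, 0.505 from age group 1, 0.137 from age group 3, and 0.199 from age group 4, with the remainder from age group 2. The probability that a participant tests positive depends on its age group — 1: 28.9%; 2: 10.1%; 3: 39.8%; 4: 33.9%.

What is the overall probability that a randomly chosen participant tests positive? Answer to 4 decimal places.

P(2) = 1 − (0.505 + 0.137 + 0.199) = 0.159.
P(T) = P(T|1)·P(1) + P(T|2)·P(2) + P(T|3)·P(3) + P(T|4)·P(4)
      = 0.289·0.505 + 0.101·0.159 + 0.398·0.137 + 0.339·0.199
      = 0.145945 + 0.016059 + 0.054526 + 0.067461 = 0.283991

P(T) ≈ 0.2840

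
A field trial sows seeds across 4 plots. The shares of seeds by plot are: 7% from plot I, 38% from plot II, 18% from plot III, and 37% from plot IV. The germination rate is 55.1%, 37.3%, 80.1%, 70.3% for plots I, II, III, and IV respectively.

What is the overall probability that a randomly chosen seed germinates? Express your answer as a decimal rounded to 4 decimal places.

0.5846

P(G) = P(G|I)·P(I) + P(G|II)·P(II) + P(G|III)·P(III) + P(G|IV)·P(IV)
      = 0.551·0.07 + 0.373·0.38 + 0.801·0.18 + 0.703·0.37
      = 0.03857 + 0.14174 + 0.14418 + 0.26011 = 0.5846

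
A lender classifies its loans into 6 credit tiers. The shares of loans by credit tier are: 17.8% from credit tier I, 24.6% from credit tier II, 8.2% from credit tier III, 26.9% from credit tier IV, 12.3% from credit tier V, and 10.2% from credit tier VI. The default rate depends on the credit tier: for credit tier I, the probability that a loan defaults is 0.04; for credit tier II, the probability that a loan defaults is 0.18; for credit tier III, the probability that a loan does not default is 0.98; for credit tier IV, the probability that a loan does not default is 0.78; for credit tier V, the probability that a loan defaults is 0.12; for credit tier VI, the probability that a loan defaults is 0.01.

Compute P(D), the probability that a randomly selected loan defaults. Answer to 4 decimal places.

0.1280

P(D|III) = 1 − 0.98 = 0.02.
P(D|IV) = 1 − 0.78 = 0.22.
By the law of total probability,
P(D) = P(D|I)·P(I) + P(D|II)·P(II) + P(D|III)·P(III) + P(D|IV)·P(IV) + P(D|V)·P(V) + P(D|VI)·P(VI)
      = 0.04·0.178 + 0.18·0.246 + 0.02·0.082 + 0.22·0.269 + 0.12·0.123 + 0.01·0.102
      = 0.00712 + 0.04428 + 0.00164 + 0.05918 + 0.01476 + 0.00102 = 0.128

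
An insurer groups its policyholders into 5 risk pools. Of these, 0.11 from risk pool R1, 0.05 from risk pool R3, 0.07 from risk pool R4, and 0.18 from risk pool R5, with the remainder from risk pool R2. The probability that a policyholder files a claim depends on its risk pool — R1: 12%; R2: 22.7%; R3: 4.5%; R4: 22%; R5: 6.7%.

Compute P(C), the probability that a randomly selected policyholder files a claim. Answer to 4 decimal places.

0.1768

P(R2) = 1 − (0.11 + 0.05 + 0.07 + 0.18) = 0.59.
By the law of total probability,
P(C) = P(C|R1)·P(R1) + P(C|R2)·P(R2) + P(C|R3)·P(R3) + P(C|R4)·P(R4) + P(C|R5)·P(R5)
      = 0.12·0.11 + 0.227·0.59 + 0.045·0.05 + 0.22·0.07 + 0.067·0.18
      = 0.0132 + 0.13393 + 0.00225 + 0.0154 + 0.01206 = 0.17684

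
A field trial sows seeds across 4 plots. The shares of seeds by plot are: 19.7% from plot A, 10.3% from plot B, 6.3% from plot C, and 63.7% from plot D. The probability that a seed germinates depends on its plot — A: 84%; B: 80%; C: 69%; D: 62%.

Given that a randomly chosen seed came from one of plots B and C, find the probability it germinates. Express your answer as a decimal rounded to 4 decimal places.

Let S = {B, C}.
P(S) = 0.103 + 0.063 = 0.166.
P(G ∩ S) = 0.8·0.103 + 0.69·0.063 = 0.0824 + 0.04347 = 0.12587.
P(G | S) = 0.12587 / 0.166 = 0.758253…

0.7583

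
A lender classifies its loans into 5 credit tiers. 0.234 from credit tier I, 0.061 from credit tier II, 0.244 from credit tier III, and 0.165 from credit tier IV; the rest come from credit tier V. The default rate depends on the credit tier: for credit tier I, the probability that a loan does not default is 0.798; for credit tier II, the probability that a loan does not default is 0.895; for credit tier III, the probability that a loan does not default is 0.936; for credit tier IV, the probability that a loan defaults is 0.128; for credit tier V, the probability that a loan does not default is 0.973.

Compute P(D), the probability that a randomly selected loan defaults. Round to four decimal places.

P(D) ≈ 0.0984

P(V) = 1 − (0.234 + 0.061 + 0.244 + 0.165) = 0.296.
P(D|I) = 1 − 0.798 = 0.202.
P(D|II) = 1 − 0.895 = 0.105.
P(D|III) = 1 − 0.936 = 0.064.
P(D|V) = 1 − 0.973 = 0.027.
Summing over the partition,
P(D) = P(D|I)·P(I) + P(D|II)·P(II) + P(D|III)·P(III) + P(D|IV)·P(IV) + P(D|V)·P(V)
      = 0.202·0.234 + 0.105·0.061 + 0.064·0.244 + 0.128·0.165 + 0.027·0.296
      = 0.047268 + 0.006405 + 0.015616 + 0.02112 + 0.007992 = 0.098401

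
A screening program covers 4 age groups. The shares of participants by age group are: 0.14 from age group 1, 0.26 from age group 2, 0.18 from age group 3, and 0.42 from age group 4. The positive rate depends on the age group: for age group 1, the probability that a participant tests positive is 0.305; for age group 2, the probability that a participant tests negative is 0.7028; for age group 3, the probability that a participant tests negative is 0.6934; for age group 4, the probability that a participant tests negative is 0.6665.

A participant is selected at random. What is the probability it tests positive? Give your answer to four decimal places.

P(T|2) = 1 − 0.7028 = 0.2972.
P(T|3) = 1 − 0.6934 = 0.3066.
P(T|4) = 1 − 0.6665 = 0.3335.
Summing over the partition,
P(T) = P(T|1)·P(1) + P(T|2)·P(2) + P(T|3)·P(3) + P(T|4)·P(4)
      = 0.305·0.14 + 0.2972·0.26 + 0.3066·0.18 + 0.3335·0.42
      = 0.0427 + 0.077272 + 0.055188 + 0.14007 = 0.31523

0.3152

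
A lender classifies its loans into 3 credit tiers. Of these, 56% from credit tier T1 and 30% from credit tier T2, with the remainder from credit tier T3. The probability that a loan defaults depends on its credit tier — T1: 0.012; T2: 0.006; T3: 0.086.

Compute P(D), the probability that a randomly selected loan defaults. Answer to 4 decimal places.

P(T3) = 1 − (0.56 + 0.3) = 0.14.
By the law of total probability,
P(D) = P(D|T1)·P(T1) + P(D|T2)·P(T2) + P(D|T3)·P(T3)
      = 0.012·0.56 + 0.006·0.3 + 0.086·0.14
      = 0.00672 + 0.0018 + 0.01204 = 0.02056

0.0206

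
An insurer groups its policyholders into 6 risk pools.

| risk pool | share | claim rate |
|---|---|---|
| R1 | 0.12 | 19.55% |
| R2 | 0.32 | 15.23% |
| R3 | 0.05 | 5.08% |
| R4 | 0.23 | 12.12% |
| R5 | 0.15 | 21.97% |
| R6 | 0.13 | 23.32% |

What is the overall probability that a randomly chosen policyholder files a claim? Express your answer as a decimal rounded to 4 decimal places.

By the law of total probability,
P(C) = P(C|R1)·P(R1) + P(C|R2)·P(R2) + P(C|R3)·P(R3) + P(C|R4)·P(R4) + P(C|R5)·P(R5) + P(C|R6)·P(R6)
      = 0.1955·0.12 + 0.1523·0.32 + 0.0508·0.05 + 0.1212·0.23 + 0.2197·0.15 + 0.2332·0.13
      = 0.02346 + 0.048736 + 0.00254 + 0.027876 + 0.032955 + 0.030316 = 0.165883

0.1659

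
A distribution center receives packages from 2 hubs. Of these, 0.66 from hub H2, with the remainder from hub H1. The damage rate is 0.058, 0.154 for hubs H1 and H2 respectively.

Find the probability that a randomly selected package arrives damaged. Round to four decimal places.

P(D) ≈ 0.1214

P(H1) = 1 − (0.66) = 0.34.
By the law of total probability,
P(D) = P(D|H1)·P(H1) + P(D|H2)·P(H2)
      = 0.058·0.34 + 0.154·0.66
      = 0.01972 + 0.10164 = 0.12136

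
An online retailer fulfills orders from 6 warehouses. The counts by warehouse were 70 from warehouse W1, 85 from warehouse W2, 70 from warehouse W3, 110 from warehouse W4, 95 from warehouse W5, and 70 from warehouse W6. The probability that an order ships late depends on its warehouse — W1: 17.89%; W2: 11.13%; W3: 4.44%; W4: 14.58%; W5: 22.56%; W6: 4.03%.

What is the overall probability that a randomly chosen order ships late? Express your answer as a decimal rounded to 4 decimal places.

P(L) ≈ 0.1308

Total: 70 + 85 + 70 + 110 + 95 + 70 = 500.
P(W1) = 70/500 = 0.14. P(W2) = 85/500 = 0.17. P(W3) = 70/500 = 0.14. P(W4) = 110/500 = 0.22. P(W5) = 95/500 = 0.19. P(W6) = 70/500 = 0.14.
Summing over the partition,
P(L) = P(L|W1)·P(W1) + P(L|W2)·P(W2) + P(L|W3)·P(W3) + P(L|W4)·P(W4) + P(L|W5)·P(W5) + P(L|W6)·P(W6)
      = 0.1789·0.14 + 0.1113·0.17 + 0.0444·0.14 + 0.1458·0.22 + 0.2256·0.19 + 0.0403·0.14
      = 0.025046 + 0.018921 + 0.006216 + 0.032076 + 0.042864 + 0.005642 = 0.130765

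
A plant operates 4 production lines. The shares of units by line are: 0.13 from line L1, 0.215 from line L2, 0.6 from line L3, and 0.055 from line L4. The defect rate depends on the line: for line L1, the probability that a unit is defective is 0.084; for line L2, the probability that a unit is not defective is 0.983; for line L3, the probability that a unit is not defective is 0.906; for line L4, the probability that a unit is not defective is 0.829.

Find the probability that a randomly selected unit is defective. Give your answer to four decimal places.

P(D|L2) = 1 − 0.983 = 0.017.
P(D|L3) = 1 − 0.906 = 0.094.
P(D|L4) = 1 − 0.829 = 0.171.
P(D) = P(D|L1)·P(L1) + P(D|L2)·P(L2) + P(D|L3)·P(L3) + P(D|L4)·P(L4)
      = 0.084·0.13 + 0.017·0.215 + 0.094·0.6 + 0.171·0.055
      = 0.01092 + 0.003655 + 0.0564 + 0.009405 = 0.08038

0.0804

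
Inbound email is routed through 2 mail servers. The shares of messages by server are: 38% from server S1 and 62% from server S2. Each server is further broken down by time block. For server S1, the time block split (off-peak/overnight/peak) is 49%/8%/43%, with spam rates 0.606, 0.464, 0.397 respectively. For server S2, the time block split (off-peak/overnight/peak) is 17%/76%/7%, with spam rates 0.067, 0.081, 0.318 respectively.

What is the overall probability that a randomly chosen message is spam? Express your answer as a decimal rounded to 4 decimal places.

0.2508

P(S|S1) = 0.49·0.606 + 0.08·0.464 + 0.43·0.397 = 0.29694 + 0.03712 + 0.17071 = 0.50477
P(S|S2) = 0.17·0.067 + 0.76·0.081 + 0.07·0.318 = 0.01139 + 0.06156 + 0.02226 = 0.09521
By total probability over the outer partition,
P(S) = 0.38·0.50477 + 0.62·0.09521
      = 0.1918126 + 0.0590302 = 0.2508428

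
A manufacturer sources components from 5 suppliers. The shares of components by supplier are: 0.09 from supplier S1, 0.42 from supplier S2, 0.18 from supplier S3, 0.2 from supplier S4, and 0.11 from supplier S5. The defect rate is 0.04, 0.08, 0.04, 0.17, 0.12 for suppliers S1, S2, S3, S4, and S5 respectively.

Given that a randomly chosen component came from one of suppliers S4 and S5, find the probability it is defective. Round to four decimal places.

Let S = {S4, S5}.
P(S) = 0.2 + 0.11 = 0.31.
P(D ∩ S) = 0.17·0.2 + 0.12·0.11 = 0.034 + 0.0132 = 0.0472.
P(D | S) = 0.0472 / 0.31 = 0.152258…

P(D|S) ≈ 0.1523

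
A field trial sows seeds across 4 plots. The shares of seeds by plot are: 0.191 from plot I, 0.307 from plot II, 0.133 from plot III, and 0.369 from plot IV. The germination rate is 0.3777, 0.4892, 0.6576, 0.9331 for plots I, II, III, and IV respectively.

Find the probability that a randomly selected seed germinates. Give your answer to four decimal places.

0.6541

By the law of total probability,
P(G) = P(G|I)·P(I) + P(G|II)·P(II) + P(G|III)·P(III) + P(G|IV)·P(IV)
      = 0.3777·0.191 + 0.4892·0.307 + 0.6576·0.133 + 0.9331·0.369
      = 0.0721407 + 0.1501844 + 0.0874608 + 0.3443139 = 0.6540998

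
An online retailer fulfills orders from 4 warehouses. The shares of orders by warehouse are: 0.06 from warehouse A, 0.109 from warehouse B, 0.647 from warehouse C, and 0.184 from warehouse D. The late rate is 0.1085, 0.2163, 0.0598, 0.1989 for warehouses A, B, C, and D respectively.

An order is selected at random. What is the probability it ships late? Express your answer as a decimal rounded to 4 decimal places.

P(L) = P(L|A)·P(A) + P(L|B)·P(B) + P(L|C)·P(C) + P(L|D)·P(D)
      = 0.1085·0.06 + 0.2163·0.109 + 0.0598·0.647 + 0.1989·0.184
      = 0.00651 + 0.0235767 + 0.0386906 + 0.0365976 = 0.1053749

P(L) ≈ 0.1054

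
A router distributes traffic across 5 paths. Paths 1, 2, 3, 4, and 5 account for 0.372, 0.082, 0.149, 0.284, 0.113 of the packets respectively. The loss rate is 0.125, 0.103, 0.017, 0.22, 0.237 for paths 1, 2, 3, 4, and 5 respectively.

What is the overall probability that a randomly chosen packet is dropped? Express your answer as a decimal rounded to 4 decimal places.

Summing over the partition,
P(L) = P(L|1)·P(1) + P(L|2)·P(2) + P(L|3)·P(3) + P(L|4)·P(4) + P(L|5)·P(5)
      = 0.125·0.372 + 0.103·0.082 + 0.017·0.149 + 0.22·0.284 + 0.237·0.113
      = 0.0465 + 0.008446 + 0.002533 + 0.06248 + 0.026781 = 0.14674

0.1467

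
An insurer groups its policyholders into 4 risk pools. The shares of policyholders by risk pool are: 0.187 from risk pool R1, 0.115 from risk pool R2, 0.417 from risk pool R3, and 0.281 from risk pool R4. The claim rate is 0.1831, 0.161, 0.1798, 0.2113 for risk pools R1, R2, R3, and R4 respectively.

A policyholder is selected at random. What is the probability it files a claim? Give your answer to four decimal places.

P(C) = P(C|R1)·P(R1) + P(C|R2)·P(R2) + P(C|R3)·P(R3) + P(C|R4)·P(R4)
      = 0.1831·0.187 + 0.161·0.115 + 0.1798·0.417 + 0.2113·0.281
      = 0.0342397 + 0.018515 + 0.0749766 + 0.0593753 = 0.1871066

0.1871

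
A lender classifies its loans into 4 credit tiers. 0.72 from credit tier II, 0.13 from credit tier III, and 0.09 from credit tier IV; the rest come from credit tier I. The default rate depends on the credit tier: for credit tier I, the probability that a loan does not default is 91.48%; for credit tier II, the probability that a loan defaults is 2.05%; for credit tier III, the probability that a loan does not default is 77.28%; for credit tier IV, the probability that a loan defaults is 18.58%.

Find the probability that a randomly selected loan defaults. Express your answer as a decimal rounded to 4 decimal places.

0.0661

P(I) = 1 − (0.72 + 0.13 + 0.09) = 0.06.
P(D|I) = 1 − 0.9148 = 0.0852.
P(D|III) = 1 − 0.7728 = 0.2272.
P(D) = P(D|I)·P(I) + P(D|II)·P(II) + P(D|III)·P(III) + P(D|IV)·P(IV)
      = 0.0852·0.06 + 0.0205·0.72 + 0.2272·0.13 + 0.1858·0.09
      = 0.005112 + 0.01476 + 0.029536 + 0.016722 = 0.06613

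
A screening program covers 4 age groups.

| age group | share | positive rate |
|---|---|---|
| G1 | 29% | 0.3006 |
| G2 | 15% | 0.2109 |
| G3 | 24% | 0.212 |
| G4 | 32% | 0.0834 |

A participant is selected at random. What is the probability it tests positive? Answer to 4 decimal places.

0.1964

P(T) = P(T|G1)·P(G1) + P(T|G2)·P(G2) + P(T|G3)·P(G3) + P(T|G4)·P(G4)
      = 0.3006·0.29 + 0.2109·0.15 + 0.212·0.24 + 0.0834·0.32
      = 0.087174 + 0.031635 + 0.05088 + 0.026688 = 0.196377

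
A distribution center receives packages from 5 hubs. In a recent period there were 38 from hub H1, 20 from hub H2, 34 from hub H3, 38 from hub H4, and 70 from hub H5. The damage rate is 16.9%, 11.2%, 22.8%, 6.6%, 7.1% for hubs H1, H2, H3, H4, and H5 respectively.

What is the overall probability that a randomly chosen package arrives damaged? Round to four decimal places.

Total: 38 + 20 + 34 + 38 + 70 = 200.
P(H1) = 38/200 = 0.19. P(H2) = 20/200 = 0.1. P(H3) = 34/200 = 0.17. P(H4) = 38/200 = 0.19. P(H5) = 70/200 = 0.35.
Summing over the partition,
P(D) = P(D|H1)·P(H1) + P(D|H2)·P(H2) + P(D|H3)·P(H3) + P(D|H4)·P(H4) + P(D|H5)·P(H5)
      = 0.169·0.19 + 0.112·0.1 + 0.228·0.17 + 0.066·0.19 + 0.071·0.35
      = 0.03211 + 0.0112 + 0.03876 + 0.01254 + 0.02485 = 0.11946

0.1195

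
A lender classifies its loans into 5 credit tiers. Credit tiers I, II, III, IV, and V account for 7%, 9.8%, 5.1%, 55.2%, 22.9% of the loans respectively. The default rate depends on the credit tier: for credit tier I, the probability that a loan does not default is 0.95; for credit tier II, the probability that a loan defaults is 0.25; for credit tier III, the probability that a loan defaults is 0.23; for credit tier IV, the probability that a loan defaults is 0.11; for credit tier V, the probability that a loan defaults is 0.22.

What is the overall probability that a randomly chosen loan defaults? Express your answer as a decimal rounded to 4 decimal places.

P(D|I) = 1 − 0.95 = 0.05.
By the law of total probability,
P(D) = P(D|I)·P(I) + P(D|II)·P(II) + P(D|III)·P(III) + P(D|IV)·P(IV) + P(D|V)·P(V)
      = 0.05·0.07 + 0.25·0.098 + 0.23·0.051 + 0.11·0.552 + 0.22·0.229
      = 0.0035 + 0.0245 + 0.01173 + 0.06072 + 0.05038 = 0.15083

0.1508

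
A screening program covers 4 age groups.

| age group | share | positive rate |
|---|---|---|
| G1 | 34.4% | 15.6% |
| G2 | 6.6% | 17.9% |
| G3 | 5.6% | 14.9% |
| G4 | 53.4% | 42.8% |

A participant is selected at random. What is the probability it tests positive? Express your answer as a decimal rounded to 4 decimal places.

0.3024

Using total probability over the partition,
P(T) = P(T|G1)·P(G1) + P(T|G2)·P(G2) + P(T|G3)·P(G3) + P(T|G4)·P(G4)
      = 0.156·0.344 + 0.179·0.066 + 0.149·0.056 + 0.428·0.534
      = 0.053664 + 0.011814 + 0.008344 + 0.228552 = 0.302374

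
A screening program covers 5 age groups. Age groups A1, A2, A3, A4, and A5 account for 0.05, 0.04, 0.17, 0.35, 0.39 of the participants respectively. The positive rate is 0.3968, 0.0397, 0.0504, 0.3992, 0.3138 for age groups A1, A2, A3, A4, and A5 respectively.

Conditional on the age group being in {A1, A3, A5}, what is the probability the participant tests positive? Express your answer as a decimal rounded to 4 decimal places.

Let S = {A1, A3, A5}.
P(S) = 0.05 + 0.17 + 0.39 = 0.61.
P(T ∩ S) = 0.3968·0.05 + 0.0504·0.17 + 0.3138·0.39 = 0.01984 + 0.008568 + 0.122382 = 0.15079.
P(T | S) = 0.15079 / 0.61 = 0.247197…

0.2472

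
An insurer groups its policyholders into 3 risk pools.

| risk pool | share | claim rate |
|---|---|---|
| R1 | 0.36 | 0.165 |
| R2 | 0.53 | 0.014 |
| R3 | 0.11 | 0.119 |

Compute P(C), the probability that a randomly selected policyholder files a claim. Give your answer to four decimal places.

Summing over the partition,
P(C) = P(C|R1)·P(R1) + P(C|R2)·P(R2) + P(C|R3)·P(R3)
      = 0.165·0.36 + 0.014·0.53 + 0.119·0.11
      = 0.0594 + 0.00742 + 0.01309 = 0.07991

P(C) ≈ 0.0799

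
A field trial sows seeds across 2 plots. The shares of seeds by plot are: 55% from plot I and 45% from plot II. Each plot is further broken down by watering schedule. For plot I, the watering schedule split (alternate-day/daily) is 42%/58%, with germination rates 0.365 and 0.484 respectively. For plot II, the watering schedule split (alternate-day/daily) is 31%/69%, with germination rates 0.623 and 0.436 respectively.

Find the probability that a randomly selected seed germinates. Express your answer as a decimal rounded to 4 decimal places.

P(G|I) = 0.42·0.365 + 0.58·0.484 = 0.1533 + 0.28072 = 0.43402
P(G|II) = 0.31·0.623 + 0.69·0.436 = 0.19313 + 0.30084 = 0.49397
Then overall,
P(G) = 0.55·0.43402 + 0.45·0.49397
      = 0.238711 + 0.2222865 = 0.4609975

P(G) ≈ 0.4610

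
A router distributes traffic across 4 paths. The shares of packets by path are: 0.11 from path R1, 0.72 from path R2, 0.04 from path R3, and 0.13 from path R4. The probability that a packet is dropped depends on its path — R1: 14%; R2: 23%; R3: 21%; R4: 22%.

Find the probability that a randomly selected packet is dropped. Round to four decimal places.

P(L) ≈ 0.2180

P(L) = P(L|R1)·P(R1) + P(L|R2)·P(R2) + P(L|R3)·P(R3) + P(L|R4)·P(R4)
      = 0.14·0.11 + 0.23·0.72 + 0.21·0.04 + 0.22·0.13
      = 0.0154 + 0.1656 + 0.0084 + 0.0286 = 0.218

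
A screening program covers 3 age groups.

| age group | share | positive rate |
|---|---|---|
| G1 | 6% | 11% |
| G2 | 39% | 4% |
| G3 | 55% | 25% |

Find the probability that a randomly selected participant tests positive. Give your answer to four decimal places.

0.1597

P(T) = P(T|G1)·P(G1) + P(T|G2)·P(G2) + P(T|G3)·P(G3)
      = 0.11·0.06 + 0.04·0.39 + 0.25·0.55
      = 0.0066 + 0.0156 + 0.1375 = 0.1597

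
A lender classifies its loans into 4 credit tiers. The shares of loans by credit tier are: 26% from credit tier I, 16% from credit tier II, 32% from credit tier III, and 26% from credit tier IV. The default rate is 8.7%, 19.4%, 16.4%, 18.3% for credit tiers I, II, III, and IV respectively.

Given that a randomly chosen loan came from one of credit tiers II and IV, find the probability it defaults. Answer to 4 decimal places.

Let S = {II, IV}.
P(S) = 0.16 + 0.26 = 0.42.
P(D ∩ S) = 0.194·0.16 + 0.183·0.26 = 0.03104 + 0.04758 = 0.07862.
P(D | S) = 0.07862 / 0.42 = 0.187190…

P(D|S) ≈ 0.1872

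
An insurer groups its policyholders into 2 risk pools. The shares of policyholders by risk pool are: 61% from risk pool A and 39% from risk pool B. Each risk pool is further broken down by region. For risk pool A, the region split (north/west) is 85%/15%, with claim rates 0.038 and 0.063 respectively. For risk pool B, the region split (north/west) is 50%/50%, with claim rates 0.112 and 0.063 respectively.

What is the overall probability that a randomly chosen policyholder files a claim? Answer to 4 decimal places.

P(C|A) = 0.85·0.038 + 0.15·0.063 = 0.0323 + 0.00945 = 0.04175
P(C|B) = 0.5·0.112 + 0.5·0.063 = 0.056 + 0.0315 = 0.0875
By total probability over the outer partition,
P(C) = 0.61·0.04175 + 0.39·0.0875
      = 0.0254675 + 0.034125 = 0.0595925

P(C) ≈ 0.0596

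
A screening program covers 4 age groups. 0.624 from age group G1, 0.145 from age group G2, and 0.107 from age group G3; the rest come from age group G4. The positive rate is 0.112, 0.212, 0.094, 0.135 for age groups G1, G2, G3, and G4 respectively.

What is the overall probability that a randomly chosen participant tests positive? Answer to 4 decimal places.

P(T) ≈ 0.1274

P(G4) = 1 − (0.624 + 0.145 + 0.107) = 0.124.
Summing over the partition,
P(T) = P(T|G1)·P(G1) + P(T|G2)·P(G2) + P(T|G3)·P(G3) + P(T|G4)·P(G4)
      = 0.112·0.624 + 0.212·0.145 + 0.094·0.107 + 0.135·0.124
      = 0.069888 + 0.03074 + 0.010058 + 0.01674 = 0.127426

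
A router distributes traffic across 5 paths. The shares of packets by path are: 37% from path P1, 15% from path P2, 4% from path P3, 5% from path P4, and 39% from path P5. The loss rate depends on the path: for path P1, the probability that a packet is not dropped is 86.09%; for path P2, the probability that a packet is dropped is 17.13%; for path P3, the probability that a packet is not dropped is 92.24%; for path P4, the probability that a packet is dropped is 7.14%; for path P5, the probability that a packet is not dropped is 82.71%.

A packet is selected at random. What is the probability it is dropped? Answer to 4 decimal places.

0.1513

P(L|P1) = 1 − 0.8609 = 0.1391.
P(L|P3) = 1 − 0.9224 = 0.0776.
P(L|P5) = 1 − 0.8271 = 0.1729.
P(L) = P(L|P1)·P(P1) + P(L|P2)·P(P2) + P(L|P3)·P(P3) + P(L|P4)·P(P4) + P(L|P5)·P(P5)
      = 0.1391·0.37 + 0.1713·0.15 + 0.0776·0.04 + 0.0714·0.05 + 0.1729·0.39
      = 0.051467 + 0.025695 + 0.003104 + 0.00357 + 0.067431 = 0.151267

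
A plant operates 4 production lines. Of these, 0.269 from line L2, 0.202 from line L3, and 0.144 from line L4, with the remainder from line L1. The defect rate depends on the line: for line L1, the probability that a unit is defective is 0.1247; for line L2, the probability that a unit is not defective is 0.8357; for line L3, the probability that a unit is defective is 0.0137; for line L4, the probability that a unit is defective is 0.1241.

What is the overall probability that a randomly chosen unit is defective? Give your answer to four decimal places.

P(D) ≈ 0.1128

P(L1) = 1 − (0.269 + 0.202 + 0.144) = 0.385.
P(D|L2) = 1 − 0.8357 = 0.1643.
P(D) = P(D|L1)·P(L1) + P(D|L2)·P(L2) + P(D|L3)·P(L3) + P(D|L4)·P(L4)
      = 0.1247·0.385 + 0.1643·0.269 + 0.0137·0.202 + 0.1241·0.144
      = 0.0480095 + 0.0441967 + 0.0027674 + 0.0178704 = 0.112844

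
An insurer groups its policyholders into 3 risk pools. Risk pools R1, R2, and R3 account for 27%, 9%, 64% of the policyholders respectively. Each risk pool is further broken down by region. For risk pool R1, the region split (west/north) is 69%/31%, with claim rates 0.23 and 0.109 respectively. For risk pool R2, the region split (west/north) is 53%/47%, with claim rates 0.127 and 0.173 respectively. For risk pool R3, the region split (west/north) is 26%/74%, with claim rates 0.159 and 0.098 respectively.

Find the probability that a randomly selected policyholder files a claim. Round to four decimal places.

0.1382

P(C|R1) = 0.69·0.23 + 0.31·0.109 = 0.1587 + 0.03379 = 0.19249
P(C|R2) = 0.53·0.127 + 0.47·0.173 = 0.06731 + 0.08131 = 0.14862
P(C|R3) = 0.26·0.159 + 0.74·0.098 = 0.04134 + 0.07252 = 0.11386
By total probability over the outer partition,
P(C) = 0.27·0.19249 + 0.09·0.14862 + 0.64·0.11386
      = 0.0519723 + 0.0133758 + 0.0728704 = 0.1382185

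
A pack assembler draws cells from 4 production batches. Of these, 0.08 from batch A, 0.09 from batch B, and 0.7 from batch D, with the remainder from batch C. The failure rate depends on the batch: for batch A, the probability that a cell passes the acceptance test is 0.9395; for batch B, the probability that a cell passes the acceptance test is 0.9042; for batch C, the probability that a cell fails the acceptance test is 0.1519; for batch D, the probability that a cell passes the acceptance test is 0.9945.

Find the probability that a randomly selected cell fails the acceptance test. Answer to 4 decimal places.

P(C) = 1 − (0.08 + 0.09 + 0.7) = 0.13.
P(F|A) = 1 − 0.9395 = 0.0605.
P(F|B) = 1 − 0.9042 = 0.0958.
P(F|D) = 1 − 0.9945 = 0.0055.
P(F) = P(F|A)·P(A) + P(F|B)·P(B) + P(F|C)·P(C) + P(F|D)·P(D)
      = 0.0605·0.08 + 0.0958·0.09 + 0.1519·0.13 + 0.0055·0.7
      = 0.00484 + 0.008622 + 0.019747 + 0.00385 = 0.037059

0.0371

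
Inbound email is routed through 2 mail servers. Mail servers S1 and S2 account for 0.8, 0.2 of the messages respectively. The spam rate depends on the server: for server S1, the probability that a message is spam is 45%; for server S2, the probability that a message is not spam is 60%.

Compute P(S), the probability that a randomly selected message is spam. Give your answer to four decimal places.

0.4400

P(S|S2) = 1 − 0.6 = 0.4.
Summing over the partition,
P(S) = P(S|S1)·P(S1) + P(S|S2)·P(S2)
      = 0.45·0.8 + 0.4·0.2
      = 0.36 + 0.08 = 0.44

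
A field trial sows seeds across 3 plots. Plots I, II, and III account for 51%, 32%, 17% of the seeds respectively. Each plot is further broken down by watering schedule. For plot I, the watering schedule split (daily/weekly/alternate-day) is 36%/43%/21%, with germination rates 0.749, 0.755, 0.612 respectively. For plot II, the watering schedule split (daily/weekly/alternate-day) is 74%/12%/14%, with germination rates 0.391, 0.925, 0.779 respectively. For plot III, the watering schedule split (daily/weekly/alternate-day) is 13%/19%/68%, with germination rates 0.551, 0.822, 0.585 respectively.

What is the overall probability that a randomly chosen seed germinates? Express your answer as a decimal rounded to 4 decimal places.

P(G) ≈ 0.6380

P(G|I) = 0.36·0.749 + 0.43·0.755 + 0.21·0.612 = 0.26964 + 0.32465 + 0.12852 = 0.72281
P(G|II) = 0.74·0.391 + 0.12·0.925 + 0.14·0.779 = 0.28934 + 0.111 + 0.10906 = 0.5094
P(G|III) = 0.13·0.551 + 0.19·0.822 + 0.68·0.585 = 0.07163 + 0.15618 + 0.3978 = 0.62561
Then overall,
P(G) = 0.51·0.72281 + 0.32·0.5094 + 0.17·0.62561
      = 0.3686331 + 0.163008 + 0.1063537 = 0.6379948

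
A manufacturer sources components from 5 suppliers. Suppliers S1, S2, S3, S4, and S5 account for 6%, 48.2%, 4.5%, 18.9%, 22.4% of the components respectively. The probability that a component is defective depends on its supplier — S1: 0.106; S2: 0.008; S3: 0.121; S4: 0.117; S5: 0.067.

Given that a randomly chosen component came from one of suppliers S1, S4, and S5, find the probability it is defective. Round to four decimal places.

0.0919

Let S = {S1, S4, S5}.
P(S) = 0.06 + 0.189 + 0.224 = 0.473.
P(D ∩ S) = 0.106·0.06 + 0.117·0.189 + 0.067·0.224 = 0.00636 + 0.022113 + 0.015008 = 0.043481.
P(D | S) = 0.043481 / 0.473 = 0.091926…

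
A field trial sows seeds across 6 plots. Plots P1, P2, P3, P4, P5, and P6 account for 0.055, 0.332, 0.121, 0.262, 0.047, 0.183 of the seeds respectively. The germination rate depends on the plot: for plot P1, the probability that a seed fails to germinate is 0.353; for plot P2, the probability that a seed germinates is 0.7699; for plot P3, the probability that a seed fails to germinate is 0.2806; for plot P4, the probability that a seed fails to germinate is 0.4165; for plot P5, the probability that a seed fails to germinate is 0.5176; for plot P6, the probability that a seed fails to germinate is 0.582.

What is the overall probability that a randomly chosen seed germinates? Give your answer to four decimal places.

0.6303

P(G|P1) = 1 − 0.353 = 0.647.
P(G|P3) = 1 − 0.2806 = 0.7194.
P(G|P4) = 1 − 0.4165 = 0.5835.
P(G|P5) = 1 − 0.5176 = 0.4824.
P(G|P6) = 1 − 0.582 = 0.418.
P(G) = P(G|P1)·P(P1) + P(G|P2)·P(P2) + P(G|P3)·P(P3) + P(G|P4)·P(P4) + P(G|P5)·P(P5) + P(G|P6)·P(P6)
      = 0.647·0.055 + 0.7699·0.332 + 0.7194·0.121 + 0.5835·0.262 + 0.4824·0.047 + 0.418·0.183
      = 0.035585 + 0.2556068 + 0.0870474 + 0.152877 + 0.0226728 + 0.076494 = 0.630283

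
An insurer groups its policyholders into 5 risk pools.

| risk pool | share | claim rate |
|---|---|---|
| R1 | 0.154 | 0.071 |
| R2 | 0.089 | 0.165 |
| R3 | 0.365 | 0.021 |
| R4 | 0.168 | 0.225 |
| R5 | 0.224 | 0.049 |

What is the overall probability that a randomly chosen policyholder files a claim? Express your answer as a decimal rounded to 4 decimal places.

P(C) = P(C|R1)·P(R1) + P(C|R2)·P(R2) + P(C|R3)·P(R3) + P(C|R4)·P(R4) + P(C|R5)·P(R5)
      = 0.071·0.154 + 0.165·0.089 + 0.021·0.365 + 0.225·0.168 + 0.049·0.224
      = 0.010934 + 0.014685 + 0.007665 + 0.0378 + 0.010976 = 0.08206

0.0821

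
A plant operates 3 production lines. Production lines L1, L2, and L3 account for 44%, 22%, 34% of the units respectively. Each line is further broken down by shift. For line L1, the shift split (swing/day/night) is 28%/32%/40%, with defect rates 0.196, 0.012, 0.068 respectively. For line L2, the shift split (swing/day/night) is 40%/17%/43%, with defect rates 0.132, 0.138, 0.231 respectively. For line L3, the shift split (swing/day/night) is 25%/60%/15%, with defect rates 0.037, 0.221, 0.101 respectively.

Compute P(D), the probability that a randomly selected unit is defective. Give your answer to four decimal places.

P(D|L1) = 0.28·0.196 + 0.32·0.012 + 0.4·0.068 = 0.05488 + 0.00384 + 0.0272 = 0.08592
P(D|L2) = 0.4·0.132 + 0.17·0.138 + 0.43·0.231 = 0.0528 + 0.02346 + 0.09933 = 0.17559
P(D|L3) = 0.25·0.037 + 0.6·0.221 + 0.15·0.101 = 0.00925 + 0.1326 + 0.01515 = 0.157
Then overall,
P(D) = 0.44·0.08592 + 0.22·0.17559 + 0.34·0.157
      = 0.0378048 + 0.0386298 + 0.05338 = 0.1298146

0.1298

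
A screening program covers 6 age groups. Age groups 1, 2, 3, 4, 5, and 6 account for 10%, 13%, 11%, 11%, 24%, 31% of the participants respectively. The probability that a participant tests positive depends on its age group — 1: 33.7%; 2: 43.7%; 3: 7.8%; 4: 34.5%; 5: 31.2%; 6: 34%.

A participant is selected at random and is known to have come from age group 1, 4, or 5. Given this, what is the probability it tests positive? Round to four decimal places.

Let S = {1, 4, 5}.
P(S) = 0.1 + 0.11 + 0.24 = 0.45.
P(T ∩ S) = 0.337·0.1 + 0.345·0.11 + 0.312·0.24 = 0.0337 + 0.03795 + 0.07488 = 0.14653.
P(T | S) = 0.14653 / 0.45 = 0.325622…

P(T|S) ≈ 0.3256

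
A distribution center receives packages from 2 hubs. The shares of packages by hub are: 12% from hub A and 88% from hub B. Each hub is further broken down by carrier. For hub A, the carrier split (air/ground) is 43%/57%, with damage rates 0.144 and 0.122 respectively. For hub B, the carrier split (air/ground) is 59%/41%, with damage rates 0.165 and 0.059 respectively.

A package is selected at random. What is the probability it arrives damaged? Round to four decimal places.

P(D|A) = 0.43·0.144 + 0.57·0.122 = 0.06192 + 0.06954 = 0.13146
P(D|B) = 0.59·0.165 + 0.41·0.059 = 0.09735 + 0.02419 = 0.12154
By total probability over the outer partition,
P(D) = 0.12·0.13146 + 0.88·0.12154
      = 0.0157752 + 0.1069552 = 0.1227304

P(D) ≈ 0.1227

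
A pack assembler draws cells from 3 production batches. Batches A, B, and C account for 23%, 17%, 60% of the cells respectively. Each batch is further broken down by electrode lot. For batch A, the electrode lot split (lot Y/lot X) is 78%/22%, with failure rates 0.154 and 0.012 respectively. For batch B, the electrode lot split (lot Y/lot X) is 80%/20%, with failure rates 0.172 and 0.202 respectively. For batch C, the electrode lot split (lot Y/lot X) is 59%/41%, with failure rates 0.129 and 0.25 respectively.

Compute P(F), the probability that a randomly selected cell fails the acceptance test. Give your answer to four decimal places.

P(F|A) = 0.78·0.154 + 0.22·0.012 = 0.12012 + 0.00264 = 0.12276
P(F|B) = 0.8·0.172 + 0.2·0.202 = 0.1376 + 0.0404 = 0.178
P(F|C) = 0.59·0.129 + 0.41·0.25 = 0.07611 + 0.1025 = 0.17861
By total probability over the outer partition,
P(F) = 0.23·0.12276 + 0.17·0.178 + 0.6·0.17861
      = 0.0282348 + 0.03026 + 0.107166 = 0.1656608

0.1657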